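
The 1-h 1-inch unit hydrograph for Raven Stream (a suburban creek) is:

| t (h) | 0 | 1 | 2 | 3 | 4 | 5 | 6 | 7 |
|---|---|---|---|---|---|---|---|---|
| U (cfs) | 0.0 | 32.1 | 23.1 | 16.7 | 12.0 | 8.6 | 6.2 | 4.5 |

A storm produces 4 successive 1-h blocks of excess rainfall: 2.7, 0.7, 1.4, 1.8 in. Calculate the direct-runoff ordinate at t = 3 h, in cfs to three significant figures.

Q ≈ 106 cfs

By discrete convolution, Q_j = Σ (P_i / 1 in) · U_{j−i}.
At t = 3 h (j=3): Q = (2.7/1)·16.7 + (0.7/1)·23.1 + (1.4/1)·32.1 + (1.8/1)·0.0 = 106 cfs.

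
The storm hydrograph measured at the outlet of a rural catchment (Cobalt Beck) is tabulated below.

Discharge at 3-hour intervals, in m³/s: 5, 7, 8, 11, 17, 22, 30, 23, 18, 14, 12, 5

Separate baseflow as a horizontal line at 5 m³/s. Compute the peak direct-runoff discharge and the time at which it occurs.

Q_p = 25.0 m³/s at t = 18 h

Subtracting baseflow gives direct-runoff ordinates: 0.0, 2.0, 3.0, 6.0, 12.0, 17.0, 25.0, 18.0, 13.0, 9.0, 7.0, 0.0 m³/s.
The maximum is 25.0 m³/s, occurring at the reading for t = 18 h.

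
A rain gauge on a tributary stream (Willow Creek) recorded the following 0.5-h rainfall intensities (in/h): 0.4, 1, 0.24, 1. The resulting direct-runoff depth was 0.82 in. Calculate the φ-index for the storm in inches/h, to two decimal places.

Only the 3 blocks with intensity above φ contribute runoff: 0.4, 1, 1 in/h.
Σ(I−φ)·Δt = d  ⇒  (0.4+1+1 − 3φ)·0.5 = 0.82
φ = (2.400 − 0.82/0.5) / 3 = 0.25 in/h.

φ ≈ 0.25 in/h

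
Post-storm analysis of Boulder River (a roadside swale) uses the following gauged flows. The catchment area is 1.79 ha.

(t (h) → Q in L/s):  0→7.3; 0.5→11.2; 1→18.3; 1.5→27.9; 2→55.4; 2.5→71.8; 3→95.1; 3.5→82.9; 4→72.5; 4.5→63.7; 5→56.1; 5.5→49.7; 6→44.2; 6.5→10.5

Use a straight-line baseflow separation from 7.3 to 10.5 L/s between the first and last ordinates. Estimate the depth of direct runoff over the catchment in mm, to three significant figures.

Direct runoff: 0.00, 3.65, 10.51, 19.86, 47.12, 63.27, 86.32, 73.88, 63.23, 54.18, 46.34, 39.69, 33.95, 0.00 L/s; ΣQ_DR = 542.0 L/s.
V = ΣQ_DR · Δt = 542.0 × 1800 s = 9.756 × 10^5 L.
Over A = 1.79 ha, depth = V / A = 54.5 mm.

d ≈ 54.5 mm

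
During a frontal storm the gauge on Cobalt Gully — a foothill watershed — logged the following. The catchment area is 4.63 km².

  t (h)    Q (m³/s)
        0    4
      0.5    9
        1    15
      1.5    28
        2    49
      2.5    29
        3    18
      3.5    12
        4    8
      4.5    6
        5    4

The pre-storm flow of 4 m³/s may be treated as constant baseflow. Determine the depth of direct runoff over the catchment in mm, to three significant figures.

Direct runoff: 0.0, 5.0, 11.0, 24.0, 45.0, 25.0, 14.0, 8.0, 4.0, 2.0, 0.0 m³/s; ΣQ_DR = 138.0 m³/s.
V = ΣQ_DR · Δt = 138.0 × 1800 s = 2.484 × 10^5 m³.
Over A = 4.63 km², depth = V / A = 53.7 mm.

d ≈ 53.7 mm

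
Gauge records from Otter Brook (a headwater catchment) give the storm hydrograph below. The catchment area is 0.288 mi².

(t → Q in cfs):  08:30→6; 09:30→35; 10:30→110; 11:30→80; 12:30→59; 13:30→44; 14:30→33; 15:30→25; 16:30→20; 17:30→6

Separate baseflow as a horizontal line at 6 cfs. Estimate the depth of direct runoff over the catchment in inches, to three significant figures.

Direct runoff: 0.0, 29.0, 104.0, 74.0, 53.0, 38.0, 27.0, 19.0, 14.0, 0.0 cfs; ΣQ_DR = 358.0 cfs.
V = ΣQ_DR · Δt = 358.0 × 3600 s = 1.289 × 10^6 ft³.
Over A = 0.288 mi², depth = V / A = 1.93 in.

d ≈ 1.93 in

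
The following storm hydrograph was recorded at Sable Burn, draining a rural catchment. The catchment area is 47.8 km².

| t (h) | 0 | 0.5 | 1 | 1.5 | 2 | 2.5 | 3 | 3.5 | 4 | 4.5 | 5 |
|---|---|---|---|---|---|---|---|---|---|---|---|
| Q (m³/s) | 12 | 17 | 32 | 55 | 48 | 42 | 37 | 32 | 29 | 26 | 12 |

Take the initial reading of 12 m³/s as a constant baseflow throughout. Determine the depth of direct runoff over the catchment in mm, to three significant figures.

Direct runoff: 0.0, 5.0, 20.0, 43.0, 36.0, 30.0, 25.0, 20.0, 17.0, 14.0, 0.0 m³/s; ΣQ_DR = 210.0 m³/s.
V = ΣQ_DR · Δt = 210.0 × 1800 s = 3.780 × 10^5 m³.
Over A = 47.8 km², depth = V / A = 7.91 mm.

d ≈ 7.91 mm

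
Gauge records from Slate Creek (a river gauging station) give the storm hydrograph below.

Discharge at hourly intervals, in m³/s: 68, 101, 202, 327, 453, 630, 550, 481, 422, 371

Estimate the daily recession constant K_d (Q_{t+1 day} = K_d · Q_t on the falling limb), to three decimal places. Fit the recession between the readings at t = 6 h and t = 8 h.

K_d ≈ 0.042

Between t = 6 h and t = 8 h the flow falls from 550 to 422 m³/s over 2×1 h = 2 h.
Per-interval ratio K = (422/550)^(1/2) = 0.8759; K_d = K^(24/1) = 0.042.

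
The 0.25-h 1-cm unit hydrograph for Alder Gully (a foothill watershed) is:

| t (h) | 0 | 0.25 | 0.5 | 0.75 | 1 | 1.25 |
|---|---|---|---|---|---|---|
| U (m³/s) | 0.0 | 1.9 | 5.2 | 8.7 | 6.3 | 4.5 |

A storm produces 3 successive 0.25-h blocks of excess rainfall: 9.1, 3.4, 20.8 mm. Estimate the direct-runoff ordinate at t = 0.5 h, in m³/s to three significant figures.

Q ≈ 5.38 m³/s

By discrete convolution, Q_j = Σ (P_i / 10 mm) · U_{j−i}.
At t = 0.5 h (j=2): Q = (9.1/10)·5.2 + (3.4/10)·1.9 + (20.8/10)·0.0 = 5.38 m³/s.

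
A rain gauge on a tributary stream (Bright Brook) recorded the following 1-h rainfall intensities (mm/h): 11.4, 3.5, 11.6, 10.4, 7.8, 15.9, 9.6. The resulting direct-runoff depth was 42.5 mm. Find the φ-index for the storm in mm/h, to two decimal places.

φ ≈ 4.03 mm/h

Only the 6 blocks with intensity above φ contribute runoff: 11.4, 11.6, 10.4, 7.8, 15.9, 9.6 mm/h.
Σ(I−φ)·Δt = d  ⇒  (11.4+11.6+10.4+7.8+15.9+9.6 − 6φ)·1 = 42.5
φ = (66.70 − 42.5/1) / 6 = 4.03 mm/h.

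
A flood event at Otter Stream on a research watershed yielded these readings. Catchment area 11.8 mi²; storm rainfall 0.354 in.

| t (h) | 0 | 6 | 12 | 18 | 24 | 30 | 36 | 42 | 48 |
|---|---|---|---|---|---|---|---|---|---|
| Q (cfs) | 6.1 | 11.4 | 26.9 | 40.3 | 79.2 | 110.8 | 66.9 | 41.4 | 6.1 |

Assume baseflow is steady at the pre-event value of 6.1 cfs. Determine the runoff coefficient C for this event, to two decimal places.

C ≈ 0.74

ΣQ_DR = 334.2 cfs; V = ΣQ_DR·Δt = 7.219 × 10^6 ft³.
Runoff depth d = V / A = 0.2633 in.
C = d / P = 0.2633 / 0.354 = 0.74.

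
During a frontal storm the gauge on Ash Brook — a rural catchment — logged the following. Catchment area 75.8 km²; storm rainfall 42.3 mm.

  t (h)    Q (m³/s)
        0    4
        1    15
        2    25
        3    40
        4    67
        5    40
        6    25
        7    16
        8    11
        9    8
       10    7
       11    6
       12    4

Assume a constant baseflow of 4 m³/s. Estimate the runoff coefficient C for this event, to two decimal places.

ΣQ_DR = 216.0 m³/s; V = ΣQ_DR·Δt = 7.776 × 10^5 m³.
Runoff depth d = V / A = 10.26 mm.
C = d / P = 10.26 / 42.3 = 0.24.

C ≈ 0.24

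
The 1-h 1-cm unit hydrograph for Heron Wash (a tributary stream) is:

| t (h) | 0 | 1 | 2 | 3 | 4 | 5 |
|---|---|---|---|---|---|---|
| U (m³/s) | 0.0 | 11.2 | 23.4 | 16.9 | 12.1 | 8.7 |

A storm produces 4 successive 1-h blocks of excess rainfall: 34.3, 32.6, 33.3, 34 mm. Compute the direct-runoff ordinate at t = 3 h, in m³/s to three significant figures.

By discrete convolution, Q_j = Σ (P_i / 10 mm) · U_{j−i}.
At t = 3 h (j=3): Q = (34.3/10)·16.9 + (32.6/10)·23.4 + (33.3/10)·11.2 + (34/10)·0.0 = 172 m³/s.

Q ≈ 172 m³/s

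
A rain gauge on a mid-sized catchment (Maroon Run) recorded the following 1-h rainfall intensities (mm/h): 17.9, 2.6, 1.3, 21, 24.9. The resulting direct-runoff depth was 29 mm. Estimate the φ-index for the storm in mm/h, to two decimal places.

Only the 3 blocks with intensity above φ contribute runoff: 17.9, 21, 24.9 mm/h.
Σ(I−φ)·Δt = d  ⇒  (17.9+21+24.9 − 3φ)·1 = 29
φ = (63.80 − 29/1) / 3 = 11.60 mm/h.

φ ≈ 11.60 mm/h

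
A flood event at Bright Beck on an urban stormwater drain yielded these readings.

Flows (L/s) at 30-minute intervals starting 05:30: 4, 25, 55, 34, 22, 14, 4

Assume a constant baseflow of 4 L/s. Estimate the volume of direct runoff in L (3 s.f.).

Direct-runoff ordinates (Q − Q_b): 0.0, 21.0, 51.0, 30.0, 18.0, 10.0, 0.0 L/s.
ΣQ_DR = 130.0 L/s.
With Δt = 0.5 h = 1800 s, V = ΣQ_DR · Δt = 130.0 × 1800 = 2.34 × 10^5 L.

V ≈ 2.34 × 10^5 L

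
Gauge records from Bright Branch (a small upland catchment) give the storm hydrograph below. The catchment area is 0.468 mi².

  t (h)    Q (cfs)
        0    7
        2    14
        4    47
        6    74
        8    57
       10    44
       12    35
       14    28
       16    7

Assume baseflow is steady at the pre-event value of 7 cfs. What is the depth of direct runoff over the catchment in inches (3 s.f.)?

Direct runoff: 0.0, 7.0, 40.0, 67.0, 50.0, 37.0, 28.0, 21.0, 0.0 cfs; ΣQ_DR = 250.0 cfs.
V = ΣQ_DR · Δt = 250.0 × 7200 s = 1.800 × 10^6 ft³.
Over A = 0.468 mi², depth = V / A = 1.66 in.

d ≈ 1.66 in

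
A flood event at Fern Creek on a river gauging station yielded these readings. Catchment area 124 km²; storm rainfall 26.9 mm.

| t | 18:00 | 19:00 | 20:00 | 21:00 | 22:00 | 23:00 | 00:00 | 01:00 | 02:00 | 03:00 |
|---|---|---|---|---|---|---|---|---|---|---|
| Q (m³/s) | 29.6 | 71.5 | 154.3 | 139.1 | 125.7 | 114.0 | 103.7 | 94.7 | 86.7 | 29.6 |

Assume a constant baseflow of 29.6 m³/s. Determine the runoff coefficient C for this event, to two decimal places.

ΣQ_DR = 652.9 m³/s; V = ΣQ_DR·Δt = 2.350 × 10^6 m³.
Runoff depth d = V / A = 18.96 mm.
C = d / P = 18.96 / 26.9 = 0.70.

C ≈ 0.70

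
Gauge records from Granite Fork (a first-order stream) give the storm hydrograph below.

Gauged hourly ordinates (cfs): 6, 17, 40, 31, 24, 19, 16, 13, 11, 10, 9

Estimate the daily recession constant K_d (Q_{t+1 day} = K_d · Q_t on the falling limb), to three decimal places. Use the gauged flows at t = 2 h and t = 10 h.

Between t = 2 h and t = 10 h the flow falls from 40 to 9 cfs over 8×1 h = 8 h.
Per-interval ratio K = (9/40)^(1/8) = 0.8299; K_d = K^(24/1) = 0.011.

K_d ≈ 0.011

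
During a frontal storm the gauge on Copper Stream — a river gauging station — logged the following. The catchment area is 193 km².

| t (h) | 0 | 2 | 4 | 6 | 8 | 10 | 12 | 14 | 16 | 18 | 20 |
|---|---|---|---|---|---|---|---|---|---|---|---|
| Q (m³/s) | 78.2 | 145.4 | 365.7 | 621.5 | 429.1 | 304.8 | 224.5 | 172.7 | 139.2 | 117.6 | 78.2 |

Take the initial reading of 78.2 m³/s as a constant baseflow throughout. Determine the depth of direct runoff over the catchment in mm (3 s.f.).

d ≈ 67.8 mm

Direct runoff: 0.0, 67.2, 287.5, 543.3, 350.9, 226.6, 146.3, 94.5, 61.0, 39.4, 0.0 m³/s; ΣQ_DR = 1817 m³/s.
V = ΣQ_DR · Δt = 1817 × 7200 s = 1.308 × 10^7 m³.
Over A = 193 km², depth = V / A = 67.8 mm.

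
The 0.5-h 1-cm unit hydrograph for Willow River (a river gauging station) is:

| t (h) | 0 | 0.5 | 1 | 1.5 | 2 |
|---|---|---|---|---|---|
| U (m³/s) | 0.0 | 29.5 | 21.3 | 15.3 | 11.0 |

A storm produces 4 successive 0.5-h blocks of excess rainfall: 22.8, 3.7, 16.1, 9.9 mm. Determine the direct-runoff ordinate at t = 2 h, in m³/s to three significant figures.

By discrete convolution, Q_j = Σ (P_i / 10 mm) · U_{j−i}.
At t = 2 h (j=4): Q = (22.8/10)·11.0 + (3.7/10)·15.3 + (16.1/10)·21.3 + (9.9/10)·29.5 = 94.2 m³/s.

Q ≈ 94.2 m³/s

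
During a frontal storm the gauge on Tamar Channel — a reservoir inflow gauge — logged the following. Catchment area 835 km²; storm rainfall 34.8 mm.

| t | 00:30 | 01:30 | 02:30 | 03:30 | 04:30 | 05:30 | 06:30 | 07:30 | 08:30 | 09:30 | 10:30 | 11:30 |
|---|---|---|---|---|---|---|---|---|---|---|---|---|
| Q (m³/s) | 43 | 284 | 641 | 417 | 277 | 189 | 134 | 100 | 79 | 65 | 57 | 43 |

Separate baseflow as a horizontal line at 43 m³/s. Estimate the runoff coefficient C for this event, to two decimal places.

C ≈ 0.22

ΣQ_DR = 1813 m³/s; V = ΣQ_DR·Δt = 6.527 × 10^6 m³.
Runoff depth d = V / A = 7.817 mm.
C = d / P = 7.817 / 34.8 = 0.22.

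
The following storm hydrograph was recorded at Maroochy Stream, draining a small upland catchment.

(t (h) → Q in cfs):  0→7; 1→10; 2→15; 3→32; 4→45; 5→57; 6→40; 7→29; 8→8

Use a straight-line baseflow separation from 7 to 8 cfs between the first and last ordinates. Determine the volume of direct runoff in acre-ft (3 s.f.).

V ≈ 14.5 acre-ft

Direct-runoff ordinates (Q − Q_b): 0.00, 2.88, 7.75, 24.62, 37.50, 49.38, 32.25, 21.12, 0.00 cfs.
ΣQ_DR = 175.5 cfs.
With Δt = 1 h = 3600 s, V = ΣQ_DR · Δt = 175.5 × 3600 = 6.32 × 10^5 ft³ = 14.5 acre-ft.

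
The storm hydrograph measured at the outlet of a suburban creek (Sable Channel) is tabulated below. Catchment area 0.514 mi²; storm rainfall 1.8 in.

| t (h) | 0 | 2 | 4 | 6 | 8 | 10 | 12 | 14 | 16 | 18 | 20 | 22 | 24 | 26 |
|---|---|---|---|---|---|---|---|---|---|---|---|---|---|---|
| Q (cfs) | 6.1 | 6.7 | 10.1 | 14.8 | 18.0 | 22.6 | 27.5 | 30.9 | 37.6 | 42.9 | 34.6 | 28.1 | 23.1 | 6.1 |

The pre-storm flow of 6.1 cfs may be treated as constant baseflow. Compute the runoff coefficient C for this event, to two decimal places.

C ≈ 0.75

ΣQ_DR = 223.7 cfs; V = ΣQ_DR·Δt = 1.611 × 10^6 ft³.
Runoff depth d = V / A = 1.349 in.
C = d / P = 1.349 / 1.8 = 0.75.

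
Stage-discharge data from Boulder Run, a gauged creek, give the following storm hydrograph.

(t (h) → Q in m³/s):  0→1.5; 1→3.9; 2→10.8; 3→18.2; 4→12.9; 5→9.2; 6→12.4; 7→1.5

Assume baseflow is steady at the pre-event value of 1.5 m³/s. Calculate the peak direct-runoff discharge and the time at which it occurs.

Subtracting baseflow gives direct-runoff ordinates: 0.0, 2.4, 9.3, 16.7, 11.4, 7.7, 10.9, 0.0 m³/s.
The maximum is 16.7 m³/s, occurring at the reading for t = 3 h.

Q_p = 16.7 m³/s at t = 3 h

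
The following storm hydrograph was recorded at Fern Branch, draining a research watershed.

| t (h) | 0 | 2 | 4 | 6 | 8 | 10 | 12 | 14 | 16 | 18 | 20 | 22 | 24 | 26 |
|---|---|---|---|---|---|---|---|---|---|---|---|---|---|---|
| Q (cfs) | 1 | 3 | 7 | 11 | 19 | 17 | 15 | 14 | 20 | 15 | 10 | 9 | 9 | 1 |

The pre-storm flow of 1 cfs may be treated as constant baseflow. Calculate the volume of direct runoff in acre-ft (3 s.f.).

Direct-runoff ordinates (Q − Q_b): 0.0, 2.0, 6.0, 10.0, 18.0, 16.0, 14.0, 13.0, 19.0, 14.0, 9.0, 8.0, 8.0, 0.0 cfs.
ΣQ_DR = 137.0 cfs.
With Δt = 2 h = 7200 s, V = ΣQ_DR · Δt = 137.0 × 7200 = 9.86 × 10^5 ft³ = 22.6 acre-ft.

V ≈ 22.6 acre-ft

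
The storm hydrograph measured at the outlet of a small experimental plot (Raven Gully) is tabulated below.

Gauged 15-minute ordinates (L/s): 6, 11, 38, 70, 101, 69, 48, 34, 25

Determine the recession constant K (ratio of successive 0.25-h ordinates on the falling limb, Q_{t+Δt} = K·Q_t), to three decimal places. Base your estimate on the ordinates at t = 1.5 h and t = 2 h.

K ≈ 0.722

Using the recession-limb readings at t = 1.5 h and t = 2 h: Q falls from 48 to 25 L/s over 2 intervals.
K = (Q₂/Q₁)^(1/2) = (25/48)^(1/2) = 0.722.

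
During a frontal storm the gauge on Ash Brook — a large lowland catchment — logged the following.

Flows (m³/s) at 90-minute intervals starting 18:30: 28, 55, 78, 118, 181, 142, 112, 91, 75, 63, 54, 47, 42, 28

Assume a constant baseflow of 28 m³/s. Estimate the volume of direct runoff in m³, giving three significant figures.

Direct-runoff ordinates (Q − Q_b): 0.0, 27.0, 50.0, 90.0, 153.0, 114.0, 84.0, 63.0, 47.0, 35.0, 26.0, 19.0, 14.0, 0.0 m³/s.
ΣQ_DR = 722.0 m³/s.
With Δt = 1.5 h = 5400 s, V = ΣQ_DR · Δt = 722.0 × 5400 = 3.90 × 10^6 m³.

V ≈ 3.90 × 10^6 m³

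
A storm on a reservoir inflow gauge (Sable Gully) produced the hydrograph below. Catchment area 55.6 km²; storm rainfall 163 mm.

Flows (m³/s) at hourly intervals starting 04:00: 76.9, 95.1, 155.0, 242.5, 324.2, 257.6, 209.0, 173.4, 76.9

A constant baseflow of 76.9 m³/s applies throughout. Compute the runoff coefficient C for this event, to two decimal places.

C ≈ 0.36

ΣQ_DR = 918.5 m³/s; V = ΣQ_DR·Δt = 3.307 × 10^6 m³.
Runoff depth d = V / A = 59.47 mm.
C = d / P = 59.47 / 163 = 0.36.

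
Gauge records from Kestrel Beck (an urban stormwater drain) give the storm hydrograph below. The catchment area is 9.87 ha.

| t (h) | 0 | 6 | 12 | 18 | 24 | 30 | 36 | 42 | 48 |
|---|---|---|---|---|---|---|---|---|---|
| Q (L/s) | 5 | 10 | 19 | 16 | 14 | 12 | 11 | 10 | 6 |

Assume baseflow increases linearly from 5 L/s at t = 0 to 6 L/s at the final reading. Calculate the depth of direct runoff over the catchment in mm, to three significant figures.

Direct runoff: 0.00, 4.88, 13.75, 10.62, 8.50, 6.38, 5.25, 4.12, 0.00 L/s; ΣQ_DR = 53.50 L/s.
V = ΣQ_DR · Δt = 53.50 × 21600 s = 1.156 × 10^6 L.
Over A = 9.87 ha, depth = V / A = 11.7 mm.

d ≈ 11.7 mm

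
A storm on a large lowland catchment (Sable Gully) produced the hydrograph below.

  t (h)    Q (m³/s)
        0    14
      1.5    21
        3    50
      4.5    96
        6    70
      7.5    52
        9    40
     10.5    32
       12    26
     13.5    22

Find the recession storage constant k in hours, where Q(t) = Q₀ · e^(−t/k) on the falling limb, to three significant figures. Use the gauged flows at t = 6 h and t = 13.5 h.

k ≈ 6.48 h

On the falling limb, Q drops from 70 to 22 m³/s between t = 6 h and t = 13.5 h (Δt = 7.5 h).
k = −Δt / ln(Q₂/Q₁) = −7.5 / ln(22/70) = 6.48 h.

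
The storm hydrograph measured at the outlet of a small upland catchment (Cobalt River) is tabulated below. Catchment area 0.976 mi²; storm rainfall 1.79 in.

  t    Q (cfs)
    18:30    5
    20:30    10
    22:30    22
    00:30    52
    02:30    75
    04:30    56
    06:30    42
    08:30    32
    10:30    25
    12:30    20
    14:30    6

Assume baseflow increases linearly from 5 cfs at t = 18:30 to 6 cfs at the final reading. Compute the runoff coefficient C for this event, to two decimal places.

C ≈ 0.50

ΣQ_DR = 284.5 cfs; V = ΣQ_DR·Δt = 2.048 × 10^6 ft³.
Runoff depth d = V / A = 0.9034 in.
C = d / P = 0.9034 / 1.79 = 0.50.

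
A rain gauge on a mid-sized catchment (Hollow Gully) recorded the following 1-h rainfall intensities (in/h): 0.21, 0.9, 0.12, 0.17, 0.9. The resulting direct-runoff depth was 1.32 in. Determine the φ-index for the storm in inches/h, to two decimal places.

Only the 2 blocks with intensity above φ contribute runoff: 0.9, 0.9 in/h.
Σ(I−φ)·Δt = d  ⇒  (0.9+0.9 − 2φ)·1 = 1.32
φ = (1.800 − 1.32/1) / 2 = 0.24 in/h.

φ ≈ 0.24 in/h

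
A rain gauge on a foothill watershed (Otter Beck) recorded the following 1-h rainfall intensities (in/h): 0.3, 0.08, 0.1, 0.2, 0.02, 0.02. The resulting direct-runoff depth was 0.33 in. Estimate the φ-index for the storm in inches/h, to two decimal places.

φ ≈ 0.09 in/h

Only the 3 blocks with intensity above φ contribute runoff: 0.3, 0.1, 0.2 in/h.
Σ(I−φ)·Δt = d  ⇒  (0.3+0.1+0.2 − 3φ)·1 = 0.33
φ = (0.6000 − 0.33/1) / 3 = 0.09 in/h.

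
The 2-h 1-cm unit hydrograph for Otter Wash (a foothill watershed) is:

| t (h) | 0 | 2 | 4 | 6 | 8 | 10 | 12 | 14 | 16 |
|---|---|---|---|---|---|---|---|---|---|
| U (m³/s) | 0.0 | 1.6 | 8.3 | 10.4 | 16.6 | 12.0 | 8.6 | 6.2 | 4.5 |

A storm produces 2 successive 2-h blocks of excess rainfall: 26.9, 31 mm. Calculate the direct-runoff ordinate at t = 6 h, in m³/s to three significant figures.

By discrete convolution, Q_j = Σ (P_i / 10 mm) · U_{j−i}.
At t = 6 h (j=3): Q = (26.9/10)·10.4 + (31/10)·8.3 = 53.7 m³/s.

Q ≈ 53.7 m³/s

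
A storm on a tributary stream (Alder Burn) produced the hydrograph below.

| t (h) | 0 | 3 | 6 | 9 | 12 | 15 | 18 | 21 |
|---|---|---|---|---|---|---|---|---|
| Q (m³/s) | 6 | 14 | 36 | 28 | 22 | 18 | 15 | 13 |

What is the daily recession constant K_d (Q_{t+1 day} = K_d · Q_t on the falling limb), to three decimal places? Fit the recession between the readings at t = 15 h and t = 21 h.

K_d ≈ 0.272

Between t = 15 h and t = 21 h the flow falls from 18 to 13 m³/s over 2×3 h = 6 h.
Per-interval ratio K = (13/18)^(1/2) = 0.8498; K_d = K^(24/3) = 0.272.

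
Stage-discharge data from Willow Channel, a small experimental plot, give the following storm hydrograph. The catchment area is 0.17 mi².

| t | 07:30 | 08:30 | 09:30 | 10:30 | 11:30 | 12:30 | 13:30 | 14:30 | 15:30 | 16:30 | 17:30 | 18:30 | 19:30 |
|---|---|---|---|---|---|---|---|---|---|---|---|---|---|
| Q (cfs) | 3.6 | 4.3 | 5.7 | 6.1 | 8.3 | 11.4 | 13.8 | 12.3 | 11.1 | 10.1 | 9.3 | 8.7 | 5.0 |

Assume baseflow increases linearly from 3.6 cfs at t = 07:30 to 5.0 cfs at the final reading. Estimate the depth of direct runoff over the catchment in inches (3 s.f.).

Direct runoff: 0.00, 0.58, 1.87, 2.15, 4.23, 7.22, 9.50, 7.88, 6.57, 5.45, 4.53, 3.82, 0.00 cfs; ΣQ_DR = 53.80 cfs.
V = ΣQ_DR · Δt = 53.80 × 3600 s = 1.937 × 10^5 ft³.
Over A = 0.17 mi², depth = V / A = 0.490 in.

d ≈ 0.490 in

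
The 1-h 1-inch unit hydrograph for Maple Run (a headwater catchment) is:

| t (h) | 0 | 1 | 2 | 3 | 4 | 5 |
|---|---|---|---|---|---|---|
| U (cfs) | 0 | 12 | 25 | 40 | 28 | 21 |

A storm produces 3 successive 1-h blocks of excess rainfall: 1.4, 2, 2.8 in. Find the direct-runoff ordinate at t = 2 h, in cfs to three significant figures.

By discrete convolution, Q_j = Σ (P_i / 1 in) · U_{j−i}.
At t = 2 h (j=2): Q = (1.4/1)·25 + (2/1)·12 + (2.8/1)·0 = 59.0 cfs.

Q ≈ 59.0 cfs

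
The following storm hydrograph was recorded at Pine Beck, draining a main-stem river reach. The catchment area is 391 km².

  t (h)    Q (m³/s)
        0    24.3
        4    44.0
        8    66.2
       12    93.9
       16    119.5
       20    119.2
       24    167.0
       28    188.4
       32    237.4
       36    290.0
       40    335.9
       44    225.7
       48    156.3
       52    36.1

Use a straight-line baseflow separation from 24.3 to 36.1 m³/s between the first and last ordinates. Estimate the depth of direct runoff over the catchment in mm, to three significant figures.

d ≈ 61.9 mm

Direct runoff: 0.00, 18.79, 40.08, 66.88, 91.57, 90.36, 137.25, 157.75, 205.84, 257.53, 302.52, 191.42, 121.11, 0.00 m³/s; ΣQ_DR = 1681 m³/s.
V = ΣQ_DR · Δt = 1681 × 14400 s = 2.421 × 10^7 m³.
Over A = 391 km², depth = V / A = 61.9 mm.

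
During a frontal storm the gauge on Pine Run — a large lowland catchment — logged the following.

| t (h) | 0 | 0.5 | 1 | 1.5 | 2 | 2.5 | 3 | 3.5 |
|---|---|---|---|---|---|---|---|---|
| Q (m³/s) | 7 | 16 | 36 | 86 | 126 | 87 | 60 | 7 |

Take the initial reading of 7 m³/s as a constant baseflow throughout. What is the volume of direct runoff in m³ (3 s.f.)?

V ≈ 6.64 × 10^5 m³

Direct-runoff ordinates (Q − Q_b): 0.0, 9.0, 29.0, 79.0, 119.0, 80.0, 53.0, 0.0 m³/s.
ΣQ_DR = 369.0 m³/s.
With Δt = 0.5 h = 1800 s, V = ΣQ_DR · Δt = 369.0 × 1800 = 6.64 × 10^5 m³.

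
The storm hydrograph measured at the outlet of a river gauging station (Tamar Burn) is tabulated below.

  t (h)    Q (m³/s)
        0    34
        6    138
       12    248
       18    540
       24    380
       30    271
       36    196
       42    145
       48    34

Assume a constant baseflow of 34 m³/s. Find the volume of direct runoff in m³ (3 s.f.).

Direct-runoff ordinates (Q − Q_b): 0.0, 104.0, 214.0, 506.0, 346.0, 237.0, 162.0, 111.0, 0.0 m³/s.
ΣQ_DR = 1680 m³/s.
With Δt = 6 h = 21600 s, V = ΣQ_DR · Δt = 1680 × 21600 = 3.63 × 10^7 m³.

V ≈ 3.63 × 10^7 m³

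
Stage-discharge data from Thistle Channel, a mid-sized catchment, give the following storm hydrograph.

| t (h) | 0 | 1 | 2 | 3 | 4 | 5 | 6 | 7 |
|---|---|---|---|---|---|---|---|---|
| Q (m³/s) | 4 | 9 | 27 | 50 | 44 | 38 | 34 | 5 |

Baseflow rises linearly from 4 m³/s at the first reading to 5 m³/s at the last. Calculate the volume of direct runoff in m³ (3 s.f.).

V ≈ 6.30 × 10^5 m³

Direct-runoff ordinates (Q − Q_b): 0.00, 4.86, 22.71, 45.57, 39.43, 33.29, 29.14, 0.00 m³/s.
ΣQ_DR = 175.0 m³/s.
With Δt = 1 h = 3600 s, V = ΣQ_DR · Δt = 175.0 × 3600 = 6.30 × 10^5 m³.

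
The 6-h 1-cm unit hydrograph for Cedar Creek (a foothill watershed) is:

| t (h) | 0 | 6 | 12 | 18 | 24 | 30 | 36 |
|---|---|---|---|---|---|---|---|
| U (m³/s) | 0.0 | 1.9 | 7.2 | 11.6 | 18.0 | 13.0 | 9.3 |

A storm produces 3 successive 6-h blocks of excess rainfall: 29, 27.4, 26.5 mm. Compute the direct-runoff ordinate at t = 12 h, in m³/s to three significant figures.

Q ≈ 26.1 m³/s

By discrete convolution, Q_j = Σ (P_i / 10 mm) · U_{j−i}.
At t = 12 h (j=2): Q = (29/10)·7.2 + (27.4/10)·1.9 + (26.5/10)·0.0 = 26.1 m³/s.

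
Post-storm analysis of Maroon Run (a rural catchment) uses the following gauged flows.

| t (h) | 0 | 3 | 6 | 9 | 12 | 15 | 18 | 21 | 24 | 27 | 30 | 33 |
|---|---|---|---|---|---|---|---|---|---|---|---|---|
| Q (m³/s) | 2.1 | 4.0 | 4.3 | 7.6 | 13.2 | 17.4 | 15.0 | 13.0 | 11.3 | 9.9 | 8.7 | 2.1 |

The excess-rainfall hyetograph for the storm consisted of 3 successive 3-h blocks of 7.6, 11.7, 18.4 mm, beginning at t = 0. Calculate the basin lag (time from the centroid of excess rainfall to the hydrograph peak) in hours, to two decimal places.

t_L ≈ 9.64 h

Centroid of excess rainfall: t_c = Σ P_i·t̄_i / ΣP_i = 5.3594 h (block centres at 1.5, 4.5, 7.5 h).
Hydrograph peak occurs at t = 15 h, so basin lag t_L = 15 − 5.3594 = 9.64 h.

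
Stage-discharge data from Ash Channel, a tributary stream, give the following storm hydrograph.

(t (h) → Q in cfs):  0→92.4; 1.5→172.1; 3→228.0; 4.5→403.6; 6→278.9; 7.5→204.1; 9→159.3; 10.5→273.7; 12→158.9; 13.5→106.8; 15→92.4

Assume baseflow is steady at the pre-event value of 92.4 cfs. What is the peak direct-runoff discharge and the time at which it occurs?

Q_p = 311.2 cfs at t = 4.5 h

Subtracting baseflow gives direct-runoff ordinates: 0.0, 79.7, 135.6, 311.2, 186.5, 111.7, 66.9, 181.3, 66.5, 14.4, 0.0 cfs.
The maximum is 311.2 cfs, occurring at the reading for t = 4.5 h.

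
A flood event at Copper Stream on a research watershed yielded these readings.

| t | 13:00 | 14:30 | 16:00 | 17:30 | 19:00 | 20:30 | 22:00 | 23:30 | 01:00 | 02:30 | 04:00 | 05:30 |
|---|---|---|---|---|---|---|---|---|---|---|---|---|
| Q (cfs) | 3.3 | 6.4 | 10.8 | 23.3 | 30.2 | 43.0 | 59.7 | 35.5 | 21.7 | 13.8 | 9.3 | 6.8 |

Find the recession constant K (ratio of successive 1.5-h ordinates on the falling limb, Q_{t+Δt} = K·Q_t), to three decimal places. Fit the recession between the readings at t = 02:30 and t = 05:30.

Using the recession-limb readings at t = 02:30 and t = 05:30: Q falls from 13.8 to 6.8 cfs over 2 intervals.
K = (Q₂/Q₁)^(1/2) = (6.8/13.8)^(1/2) = 0.702.

K ≈ 0.702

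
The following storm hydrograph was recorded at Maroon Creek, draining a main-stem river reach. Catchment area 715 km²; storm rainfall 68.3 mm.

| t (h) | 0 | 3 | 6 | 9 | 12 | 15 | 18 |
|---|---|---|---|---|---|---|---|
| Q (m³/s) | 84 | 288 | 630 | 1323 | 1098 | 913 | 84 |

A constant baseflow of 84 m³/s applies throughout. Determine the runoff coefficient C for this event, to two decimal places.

C ≈ 0.85

ΣQ_DR = 3832 m³/s; V = ΣQ_DR·Δt = 4.139 × 10^7 m³.
Runoff depth d = V / A = 57.88 mm.
C = d / P = 57.88 / 68.3 = 0.85.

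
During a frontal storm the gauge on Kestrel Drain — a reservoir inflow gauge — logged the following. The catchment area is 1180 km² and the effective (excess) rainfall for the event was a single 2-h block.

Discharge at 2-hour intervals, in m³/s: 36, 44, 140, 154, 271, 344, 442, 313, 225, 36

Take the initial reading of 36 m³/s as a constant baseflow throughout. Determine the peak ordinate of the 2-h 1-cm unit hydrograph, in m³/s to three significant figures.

U_p ≈ 404 m³/s

Direct runoff: 0.0, 8.0, 104.0, 118.0, 235.0, 308.0, 406.0, 277.0, 189.0, 0.0 m³/s; ΣQ_DR = 1645 m³/s, peak = 406.0 m³/s.
Runoff depth d = ΣQ_DR·Δt / A = 1645 × 7200 / (1180 km²) = 10.04 mm.
The 1-cm UH is the DRH scaled by (10 mm)/d, so U_p = 406.0 × 10/10.04 = 404 m³/s.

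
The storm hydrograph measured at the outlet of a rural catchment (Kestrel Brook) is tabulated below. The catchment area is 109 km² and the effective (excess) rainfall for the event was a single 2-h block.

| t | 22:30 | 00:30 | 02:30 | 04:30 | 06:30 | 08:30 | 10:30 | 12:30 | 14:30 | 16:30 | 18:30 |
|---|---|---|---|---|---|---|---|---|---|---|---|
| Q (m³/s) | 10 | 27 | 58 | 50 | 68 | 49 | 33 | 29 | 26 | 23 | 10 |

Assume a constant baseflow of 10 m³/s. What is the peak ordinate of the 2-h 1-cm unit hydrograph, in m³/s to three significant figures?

Direct runoff: 0.0, 17.0, 48.0, 40.0, 58.0, 39.0, 23.0, 19.0, 16.0, 13.0, 0.0 m³/s; ΣQ_DR = 273.0 m³/s, peak = 58.0 m³/s.
Runoff depth d = ΣQ_DR·Δt / A = 273.0 × 7200 / (109 km²) = 18.03 mm.
The 1-cm UH is the DRH scaled by (10 mm)/d, so U_p = 58.0 × 10/18.03 = 32.2 m³/s.

U_p ≈ 32.2 m³/s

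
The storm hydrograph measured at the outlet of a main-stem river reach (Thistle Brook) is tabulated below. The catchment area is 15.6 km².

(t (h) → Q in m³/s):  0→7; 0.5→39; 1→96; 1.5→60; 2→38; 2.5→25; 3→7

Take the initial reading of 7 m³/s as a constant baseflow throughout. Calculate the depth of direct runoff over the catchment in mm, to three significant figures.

d ≈ 25.7 mm

Direct runoff: 0.0, 32.0, 89.0, 53.0, 31.0, 18.0, 0.0 m³/s; ΣQ_DR = 223.0 m³/s.
V = ΣQ_DR · Δt = 223.0 × 1800 s = 4.014 × 10^5 m³.
Over A = 15.6 km², depth = V / A = 25.7 mm.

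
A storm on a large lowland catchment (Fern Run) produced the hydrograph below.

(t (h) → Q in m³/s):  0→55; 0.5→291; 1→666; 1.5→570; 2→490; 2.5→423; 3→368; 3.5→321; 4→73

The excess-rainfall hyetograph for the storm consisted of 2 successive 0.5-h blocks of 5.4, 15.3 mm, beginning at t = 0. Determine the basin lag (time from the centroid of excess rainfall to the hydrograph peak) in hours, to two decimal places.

Centroid of excess rainfall: t_c = Σ P_i·t̄_i / ΣP_i = 0.6196 h (block centres at 0.25, 0.75 h).
Hydrograph peak occurs at t = 1 h, so basin lag t_L = 1 − 0.6196 = 0.38 h.

t_L ≈ 0.38 h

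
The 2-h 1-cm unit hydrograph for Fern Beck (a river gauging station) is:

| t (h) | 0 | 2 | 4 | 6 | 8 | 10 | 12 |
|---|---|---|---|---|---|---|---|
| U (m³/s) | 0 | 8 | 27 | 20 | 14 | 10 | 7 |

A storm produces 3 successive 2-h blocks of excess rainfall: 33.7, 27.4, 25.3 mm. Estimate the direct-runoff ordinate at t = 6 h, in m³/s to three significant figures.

Q ≈ 162 m³/s

By discrete convolution, Q_j = Σ (P_i / 10 mm) · U_{j−i}.
At t = 6 h (j=3): Q = (33.7/10)·20 + (27.4/10)·27 + (25.3/10)·8 = 162 m³/s.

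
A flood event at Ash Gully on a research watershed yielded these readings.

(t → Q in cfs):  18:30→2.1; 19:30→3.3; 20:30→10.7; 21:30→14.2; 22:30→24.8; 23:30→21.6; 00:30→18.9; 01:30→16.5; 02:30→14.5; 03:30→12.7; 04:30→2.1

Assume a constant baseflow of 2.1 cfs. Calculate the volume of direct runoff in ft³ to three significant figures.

V ≈ 4.26 × 10^5 ft³

Direct-runoff ordinates (Q − Q_b): 0.0, 1.2, 8.6, 12.1, 22.7, 19.5, 16.8, 14.4, 12.4, 10.6, 0.0 cfs.
ΣQ_DR = 118.3 cfs.
With Δt = 1 h = 3600 s, V = ΣQ_DR · Δt = 118.3 × 3600 = 4.26 × 10^5 ft³.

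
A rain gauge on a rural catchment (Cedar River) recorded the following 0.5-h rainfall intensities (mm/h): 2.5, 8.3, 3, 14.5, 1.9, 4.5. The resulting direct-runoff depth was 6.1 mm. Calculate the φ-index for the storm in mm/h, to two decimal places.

Only the 2 blocks with intensity above φ contribute runoff: 8.3, 14.5 mm/h.
Σ(I−φ)·Δt = d  ⇒  (8.3+14.5 − 2φ)·0.5 = 6.1
φ = (22.80 − 6.1/0.5) / 2 = 5.30 mm/h.

φ ≈ 5.30 mm/h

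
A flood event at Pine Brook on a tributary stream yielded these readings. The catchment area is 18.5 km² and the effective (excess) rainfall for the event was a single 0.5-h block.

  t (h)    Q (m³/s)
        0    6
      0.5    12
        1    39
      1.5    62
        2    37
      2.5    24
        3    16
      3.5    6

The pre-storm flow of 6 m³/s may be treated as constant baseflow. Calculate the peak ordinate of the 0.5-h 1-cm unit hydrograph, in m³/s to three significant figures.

Direct runoff: 0.0, 6.0, 33.0, 56.0, 31.0, 18.0, 10.0, 0.0 m³/s; ΣQ_DR = 154.0 m³/s, peak = 56.0 m³/s.
Runoff depth d = ΣQ_DR·Δt / A = 154.0 × 1800 / (18.5 km²) = 14.98 mm.
The 1-cm UH is the DRH scaled by (10 mm)/d, so U_p = 56.0 × 10/14.98 = 37.4 m³/s.

U_p ≈ 37.4 m³/s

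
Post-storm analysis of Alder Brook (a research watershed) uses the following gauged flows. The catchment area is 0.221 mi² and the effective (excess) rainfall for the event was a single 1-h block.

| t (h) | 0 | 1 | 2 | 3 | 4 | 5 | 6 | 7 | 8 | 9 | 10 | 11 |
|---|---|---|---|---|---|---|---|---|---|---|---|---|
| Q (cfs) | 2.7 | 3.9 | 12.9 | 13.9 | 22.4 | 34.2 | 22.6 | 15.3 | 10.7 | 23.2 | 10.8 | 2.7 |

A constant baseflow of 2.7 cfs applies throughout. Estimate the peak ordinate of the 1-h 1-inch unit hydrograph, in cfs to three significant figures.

U_p ≈ 31.4 cfs

Direct runoff: 0.0, 1.2, 10.2, 11.2, 19.7, 31.5, 19.9, 12.6, 8.0, 20.5, 8.1, 0.0 cfs; ΣQ_DR = 142.9 cfs, peak = 31.5 cfs.
Runoff depth d = ΣQ_DR·Δt / A = 142.9 × 3600 / (0.221 mi²) = 1.002 in.
The 1-inch UH is the DRH scaled by (1 in)/d, so U_p = 31.5 × 1/1.002 = 31.4 cfs.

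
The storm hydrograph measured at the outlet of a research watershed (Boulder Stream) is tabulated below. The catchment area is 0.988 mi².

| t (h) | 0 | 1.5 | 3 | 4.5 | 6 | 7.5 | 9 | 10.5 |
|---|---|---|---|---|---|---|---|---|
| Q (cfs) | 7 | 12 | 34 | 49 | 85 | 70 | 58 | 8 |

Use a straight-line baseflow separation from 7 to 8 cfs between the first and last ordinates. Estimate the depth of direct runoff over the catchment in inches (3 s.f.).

Direct runoff: 0.00, 4.86, 26.71, 41.57, 77.43, 62.29, 50.14, 0.00 cfs; ΣQ_DR = 263.0 cfs.
V = ΣQ_DR · Δt = 263.0 × 5400 s = 1.420 × 10^6 ft³.
Over A = 0.988 mi², depth = V / A = 0.619 in.

d ≈ 0.619 in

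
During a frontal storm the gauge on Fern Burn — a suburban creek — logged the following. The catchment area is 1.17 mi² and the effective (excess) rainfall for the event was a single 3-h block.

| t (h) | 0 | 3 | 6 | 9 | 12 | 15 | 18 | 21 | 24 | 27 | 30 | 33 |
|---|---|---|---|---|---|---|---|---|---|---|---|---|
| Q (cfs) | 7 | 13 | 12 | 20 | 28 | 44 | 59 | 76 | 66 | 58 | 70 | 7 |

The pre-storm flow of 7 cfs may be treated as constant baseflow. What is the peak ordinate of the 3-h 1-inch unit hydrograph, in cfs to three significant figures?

Direct runoff: 0.0, 6.0, 5.0, 13.0, 21.0, 37.0, 52.0, 69.0, 59.0, 51.0, 63.0, 0.0 cfs; ΣQ_DR = 376.0 cfs, peak = 69.0 cfs.
Runoff depth d = ΣQ_DR·Δt / A = 376.0 × 10800 / (1.17 mi²) = 1.494 in.
The 1-inch UH is the DRH scaled by (1 in)/d, so U_p = 69.0 × 1/1.494 = 46.2 cfs.

U_p ≈ 46.2 cfs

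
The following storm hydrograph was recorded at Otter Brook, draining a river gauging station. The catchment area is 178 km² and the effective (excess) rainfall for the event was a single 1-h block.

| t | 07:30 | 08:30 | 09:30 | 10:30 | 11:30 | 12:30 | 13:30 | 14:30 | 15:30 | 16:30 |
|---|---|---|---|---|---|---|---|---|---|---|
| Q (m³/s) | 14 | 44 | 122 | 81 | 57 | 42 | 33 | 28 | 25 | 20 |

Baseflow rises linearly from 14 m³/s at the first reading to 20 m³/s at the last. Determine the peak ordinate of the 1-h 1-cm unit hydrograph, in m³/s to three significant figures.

U_p ≈ 178 m³/s

Direct runoff: 0.00, 29.33, 106.67, 65.00, 40.33, 24.67, 15.00, 9.33, 5.67, 0.00 m³/s; ΣQ_DR = 296.0 m³/s, peak = 106.67 m³/s.
Runoff depth d = ΣQ_DR·Δt / A = 296.0 × 3600 / (178 km²) = 5.987 mm.
The 1-cm UH is the DRH scaled by (10 mm)/d, so U_p = 106.67 × 10/5.987 = 178 m³/s.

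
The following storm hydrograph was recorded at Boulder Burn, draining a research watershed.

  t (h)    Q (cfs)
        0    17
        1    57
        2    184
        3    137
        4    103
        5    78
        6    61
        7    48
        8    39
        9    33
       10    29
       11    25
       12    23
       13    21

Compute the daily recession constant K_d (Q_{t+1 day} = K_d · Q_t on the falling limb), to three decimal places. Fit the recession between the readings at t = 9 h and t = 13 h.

Between t = 9 h and t = 13 h the flow falls from 33 to 21 cfs over 4×1 h = 4 h.
Per-interval ratio K = (21/33)^(1/4) = 0.8932; K_d = K^(24/1) = 0.066.

K_d ≈ 0.066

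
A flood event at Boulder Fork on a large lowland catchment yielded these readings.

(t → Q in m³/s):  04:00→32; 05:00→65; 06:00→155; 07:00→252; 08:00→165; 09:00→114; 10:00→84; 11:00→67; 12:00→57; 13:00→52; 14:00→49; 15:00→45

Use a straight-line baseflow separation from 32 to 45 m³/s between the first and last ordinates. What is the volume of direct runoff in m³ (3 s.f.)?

Direct-runoff ordinates (Q − Q_b): 0.00, 31.82, 120.64, 216.45, 128.27, 76.09, 44.91, 26.73, 15.55, 9.36, 5.18, 0.00 m³/s.
ΣQ_DR = 675.0 m³/s.
With Δt = 1 h = 3600 s, V = ΣQ_DR · Δt = 675.0 × 3600 = 2.43 × 10^6 m³.

V ≈ 2.43 × 10^6 m³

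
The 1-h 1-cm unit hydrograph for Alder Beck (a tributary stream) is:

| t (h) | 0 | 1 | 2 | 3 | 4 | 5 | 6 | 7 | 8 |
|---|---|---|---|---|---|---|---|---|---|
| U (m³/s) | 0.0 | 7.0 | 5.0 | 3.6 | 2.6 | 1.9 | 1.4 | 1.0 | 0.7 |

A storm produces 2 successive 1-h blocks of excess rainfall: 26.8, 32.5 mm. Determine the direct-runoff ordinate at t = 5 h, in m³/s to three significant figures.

By discrete convolution, Q_j = Σ (P_i / 10 mm) · U_{j−i}.
At t = 5 h (j=5): Q = (26.8/10)·1.9 + (32.5/10)·2.6 = 13.5 m³/s.

Q ≈ 13.5 m³/s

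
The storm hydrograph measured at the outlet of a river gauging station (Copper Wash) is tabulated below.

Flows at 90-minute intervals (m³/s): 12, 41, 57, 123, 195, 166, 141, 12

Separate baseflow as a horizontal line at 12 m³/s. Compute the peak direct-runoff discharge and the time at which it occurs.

Q_p = 183.0 m³/s at t = 6 h

Subtracting baseflow gives direct-runoff ordinates: 0.0, 29.0, 45.0, 111.0, 183.0, 154.0, 129.0, 0.0 m³/s.
The maximum is 183.0 m³/s, occurring at the reading for t = 6 h.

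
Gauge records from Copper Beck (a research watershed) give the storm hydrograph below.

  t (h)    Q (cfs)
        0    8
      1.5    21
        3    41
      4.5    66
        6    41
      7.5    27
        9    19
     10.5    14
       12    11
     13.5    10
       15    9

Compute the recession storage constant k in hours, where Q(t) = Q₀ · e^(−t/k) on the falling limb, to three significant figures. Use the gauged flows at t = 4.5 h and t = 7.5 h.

On the falling limb, Q drops from 66 to 27 cfs between t = 4.5 h and t = 7.5 h (Δt = 3 h).
k = −Δt / ln(Q₂/Q₁) = −3 / ln(27/66) = 3.36 h.

k ≈ 3.36 h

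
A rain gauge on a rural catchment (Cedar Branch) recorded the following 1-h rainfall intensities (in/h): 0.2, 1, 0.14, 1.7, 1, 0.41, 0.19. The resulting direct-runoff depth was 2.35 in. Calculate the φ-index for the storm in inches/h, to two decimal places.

φ ≈ 0.45 in/h

Only the 3 blocks with intensity above φ contribute runoff: 1, 1.7, 1 in/h.
Σ(I−φ)·Δt = d  ⇒  (1+1.7+1 − 3φ)·1 = 2.35
φ = (3.700 − 2.35/1) / 3 = 0.45 in/h.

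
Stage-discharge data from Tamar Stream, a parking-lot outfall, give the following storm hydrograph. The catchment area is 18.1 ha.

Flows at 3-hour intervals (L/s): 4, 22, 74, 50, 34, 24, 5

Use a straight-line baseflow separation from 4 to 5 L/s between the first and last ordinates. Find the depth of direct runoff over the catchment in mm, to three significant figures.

Direct runoff: 0.00, 17.83, 69.67, 45.50, 29.33, 19.17, 0.00 L/s; ΣQ_DR = 181.5 L/s.
V = ΣQ_DR · Δt = 181.5 × 10800 s = 1.960 × 10^6 L.
Over A = 18.1 ha, depth = V / A = 10.8 mm.

d ≈ 10.8 mm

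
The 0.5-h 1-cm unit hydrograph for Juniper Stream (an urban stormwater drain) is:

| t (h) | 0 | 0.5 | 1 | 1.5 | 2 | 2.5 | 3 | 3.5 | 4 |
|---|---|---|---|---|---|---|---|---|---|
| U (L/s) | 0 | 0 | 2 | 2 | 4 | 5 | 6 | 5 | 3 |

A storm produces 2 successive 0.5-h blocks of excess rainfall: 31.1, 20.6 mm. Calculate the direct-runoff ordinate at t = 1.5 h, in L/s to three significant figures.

Q ≈ 10.3 L/s

By discrete convolution, Q_j = Σ (P_i / 10 mm) · U_{j−i}.
At t = 1.5 h (j=3): Q = (31.1/10)·2 + (20.6/10)·2 = 10.3 L/s.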